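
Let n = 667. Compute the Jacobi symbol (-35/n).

-1

First reduce: -35 ≡ 632 (mod 667).
Pull out 2^3: since 667 ≡ 3 (mod 8), (2/667) = -1, so (2/667)^3 = -1.
Reciprocity: 79 ≡ 3 and 667 ≡ 3 (mod 4), so (79/667) = −(667/79).
Reduce top mod 79: now compute (35/79).
Reciprocity: 35 ≡ 3 and 79 ≡ 3 (mod 4), so (35/79) = −(79/35).
Reduce top mod 35: now compute (9/35).
Reciprocity: 9 ≡ 1 and 35 ≡ 3 (mod 4), so (9/35) = +(35/9).
Reduce top mod 9: now compute (8/9).
Pull out 2^3: since 9 ≡ 1 (mod 8), (2/9) = +1, so (2/9)^3 = +1.
Reached (1/9) = 1. Collecting the sign flips along the way, the symbol is -1.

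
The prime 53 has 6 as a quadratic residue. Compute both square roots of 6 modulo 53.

53 ≡ 1 (mod 4), so we find a root by search.
Trying successive values, 18² = 324 ≡ 6 (mod 53). The other root is 53 − 18 = 35.

18, 35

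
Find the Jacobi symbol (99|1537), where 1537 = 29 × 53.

Reciprocity: 99 ≡ 3 and 1537 ≡ 1 (mod 4), so (99/1537) = +(1537/99).
Reduce top mod 99: now compute (52/99).
Pull out 2^2: since 99 ≡ 3 (mod 8), (2/99) = -1, so (2/99)^2 = +1.
Reciprocity: 13 ≡ 1 and 99 ≡ 3 (mod 4), so (13/99) = +(99/13).
Reduce top mod 13: now compute (8/13).
Pull out 2^3: since 13 ≡ 5 (mod 8), (2/13) = -1, so (2/13)^3 = -1.
Reached (1/13) = 1. Collecting the sign flips along the way, the symbol is -1.

-1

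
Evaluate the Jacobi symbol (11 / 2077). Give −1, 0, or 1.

1

Reciprocity: 11 ≡ 3 and 2077 ≡ 1 (mod 4), so (11/2077) = +(2077/11).
Reduce top mod 11: now compute (9/11).
Reciprocity: 9 ≡ 1 and 11 ≡ 3 (mod 4), so (9/11) = +(11/9).
Reduce top mod 9: now compute (2/9).
Pull out 2: since 9 ≡ 1 (mod 8), (2/9) = +1.
Reached (1/9) = 1. Collecting the sign flips along the way, the symbol is +1.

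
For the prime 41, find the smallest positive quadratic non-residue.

3

(2/41) = +1, so 2 is a residue.
(3/41) = −1, so 3 is the smallest positive non-residue mod 41.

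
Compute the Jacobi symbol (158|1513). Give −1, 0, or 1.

-1

Pull out 2: since 1513 ≡ 1 (mod 8), (2/1513) = +1.
Reciprocity: 79 ≡ 3 and 1513 ≡ 1 (mod 4), so (79/1513) = +(1513/79).
Reduce top mod 79: now compute (12/79).
Pull out 2^2: since 79 ≡ 7 (mod 8), (2/79) = +1, so (2/79)^2 = +1.
Reciprocity: 3 ≡ 3 and 79 ≡ 3 (mod 4), so (3/79) = −(79/3).
Reduce top mod 3: now compute (1/3).
Reached (1/3) = 1. Collecting the sign flips along the way, the symbol is -1.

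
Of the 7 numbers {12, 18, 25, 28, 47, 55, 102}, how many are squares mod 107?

4

(12/107) = +1 → QR.
(18/107) = -1 → non-residue.
(25/107) = +1 → QR.
(28/107) = -1 → non-residue.
(47/107) = +1 → QR.
(55/107) = -1 → non-residue.
(102/107) = +1 → QR.
Total quadratic residues among the 7: 4.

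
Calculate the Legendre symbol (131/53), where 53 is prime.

First reduce: 131 ≡ 25 (mod 53).
Reciprocity: 25 ≡ 1 and 53 ≡ 1 (mod 4), so (25/53) = +(53/25).
Reduce top mod 25: now compute (3/25).
Reciprocity: 3 ≡ 3 and 25 ≡ 1 (mod 4), so (3/25) = +(25/3).
Reduce top mod 3: now compute (1/3).
Reached (1/3) = 1. Collecting the sign flips along the way, the symbol is +1.

1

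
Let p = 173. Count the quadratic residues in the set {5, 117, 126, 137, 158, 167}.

(5/173) = -1 → non-residue.
(117/173) = +1 → QR.
(126/173) = +1 → QR.
(137/173) = +1 → QR.
(158/173) = +1 → QR.
(167/173) = +1 → QR.
Total quadratic residues among the 6: 5.

5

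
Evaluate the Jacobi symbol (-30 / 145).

First reduce: -30 ≡ 115 (mod 145).
Reciprocity: 115 ≡ 3 and 145 ≡ 1 (mod 4), so (115/145) = +(145/115).
Reduce top mod 115: now compute (30/115).
Pull out 2: since 115 ≡ 3 (mod 8), (2/115) = -1.
Reciprocity: 15 ≡ 3 and 115 ≡ 3 (mod 4), so (15/115) = −(115/15).
Reduce top mod 15: now compute (10/15).
Pull out 2: since 15 ≡ 7 (mod 8), (2/15) = +1.
Reciprocity: 5 ≡ 1 and 15 ≡ 3 (mod 4), so (5/15) = +(15/5).
Reduce top mod 5: now compute (0/5).
Top reduces to 0: gcd > 1, so the symbol is 0.

0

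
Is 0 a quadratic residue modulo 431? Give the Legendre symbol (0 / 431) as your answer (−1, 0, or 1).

Top reduces to 0: gcd > 1, so the symbol is 0.

0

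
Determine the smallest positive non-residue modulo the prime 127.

(2/127) = +1, so 2 is a residue.
(3/127) = −1, so 3 is the smallest positive non-residue mod 127.

3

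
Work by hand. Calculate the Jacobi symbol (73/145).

1

Reciprocity: 73 ≡ 1 and 145 ≡ 1 (mod 4), so (73/145) = +(145/73).
Reduce top mod 73: now compute (72/73).
Pull out 2^3: since 73 ≡ 1 (mod 8), (2/73) = +1, so (2/73)^3 = +1.
Reciprocity: 9 ≡ 1 and 73 ≡ 1 (mod 4), so (9/73) = +(73/9).
Reduce top mod 9: now compute (1/9).
Reached (1/9) = 1. Collecting the sign flips along the way, the symbol is +1.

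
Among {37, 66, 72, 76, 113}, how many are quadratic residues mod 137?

3

(37/137) = +1 → QR.
(66/137) = -1 → non-residue.
(72/137) = +1 → QR.
(76/137) = +1 → QR.
(113/137) = -1 → non-residue.
Total quadratic residues among the 5: 3.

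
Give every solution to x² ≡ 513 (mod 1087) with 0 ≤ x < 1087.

40, 1047

Since 1087 ≡ 3 (mod 4), a square root of 513 is 513^((1087+1)/4) = 513^272 mod 1087.
Repeated squaring: 513^2≡115, 513^4≡181, 513^8≡151, 513^16≡1061, 513^32≡676, 513^64≡436, 513^128≡958, 513^256≡336 (mod 1087).
513^272 = 513^(256+16) ≡ 1047 (mod 1087).
Check: 1047² = 1096209 ≡ 513 (mod 1087). The two roots are 40 and 1047.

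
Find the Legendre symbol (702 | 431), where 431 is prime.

First reduce: 702 ≡ 271 (mod 431).
Reciprocity: 271 ≡ 3 and 431 ≡ 3 (mod 4), so (271/431) = −(431/271).
Reduce top mod 271: now compute (160/271).
Pull out 2^5: since 271 ≡ 7 (mod 8), (2/271) = +1, so (2/271)^5 = +1.
Reciprocity: 5 ≡ 1 and 271 ≡ 3 (mod 4), so (5/271) = +(271/5).
Reduce top mod 5: now compute (1/5).
Reached (1/5) = 1. Collecting the sign flips along the way, the symbol is -1.

-1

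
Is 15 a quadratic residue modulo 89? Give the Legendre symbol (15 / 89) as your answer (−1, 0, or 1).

Reciprocity: 15 ≡ 3 and 89 ≡ 1 (mod 4), so (15/89) = +(89/15).
Reduce top mod 15: now compute (14/15).
Pull out 2: since 15 ≡ 7 (mod 8), (2/15) = +1.
Reciprocity: 7 ≡ 3 and 15 ≡ 3 (mod 4), so (7/15) = −(15/7).
Reduce top mod 7: now compute (1/7).
Reached (1/7) = 1. Collecting the sign flips along the way, the symbol is -1.

-1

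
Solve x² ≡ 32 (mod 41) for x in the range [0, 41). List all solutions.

41 ≡ 1 (mod 4), so we find a root by search.
Trying successive values, 14² = 196 ≡ 32 (mod 41). The other root is 41 − 14 = 27.

14, 27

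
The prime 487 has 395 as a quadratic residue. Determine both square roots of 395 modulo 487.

Since 487 ≡ 3 (mod 4), a square root of 395 is 395^((487+1)/4) = 395^122 mod 487.
Repeated squaring: 395^2≡185, 395^4≡135, 395^8≡206, 395^16≡67, 395^32≡106, 395^64≡35 (mod 487).
395^122 = 395^(64+32+16+8+2) ≡ 450 (mod 487).
Check: 450² = 202500 ≡ 395 (mod 487). The two roots are 37 and 450.

37, 450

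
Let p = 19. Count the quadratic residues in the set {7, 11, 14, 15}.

2

(7/19) = +1 → QR.
(11/19) = +1 → QR.
(14/19) = -1 → non-residue.
(15/19) = -1 → non-residue.
Total quadratic residues among the 4: 2.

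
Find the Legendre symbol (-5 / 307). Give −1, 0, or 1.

1

First reduce: -5 ≡ 302 (mod 307).
Pull out 2: since 307 ≡ 3 (mod 8), (2/307) = -1.
Reciprocity: 151 ≡ 3 and 307 ≡ 3 (mod 4), so (151/307) = −(307/151).
Reduce top mod 151: now compute (5/151).
Reciprocity: 5 ≡ 1 and 151 ≡ 3 (mod 4), so (5/151) = +(151/5).
Reduce top mod 5: now compute (1/5).
Reached (1/5) = 1. Collecting the sign flips along the way, the symbol is +1.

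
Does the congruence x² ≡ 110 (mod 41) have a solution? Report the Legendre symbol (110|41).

Euler's criterion: (110/41) ≡ 28^20 (mod 41).
28^2 ≡ 5 (mod 41)
28^4 ≡ 25 (mod 41)
28^8 ≡ 10 (mod 41)
28^16 ≡ 18 (mod 41)
28^20 = 28^(16+4) ≡ 40 (mod 41).
Result is 40 ≡ −1, so (110/41) = −1.

-1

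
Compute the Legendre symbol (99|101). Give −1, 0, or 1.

Reciprocity: 99 ≡ 3 and 101 ≡ 1 (mod 4), so (99/101) = +(101/99).
Reduce top mod 99: now compute (2/99).
Pull out 2: since 99 ≡ 3 (mod 8), (2/99) = -1.
Reached (1/99) = 1. Collecting the sign flips along the way, the symbol is -1.

-1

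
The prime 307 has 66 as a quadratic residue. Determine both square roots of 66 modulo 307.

56, 251

Since 307 ≡ 3 (mod 4), a square root of 66 is 66^((307+1)/4) = 66^77 mod 307.
Repeated squaring: 66^2≡58, 66^4≡294, 66^8≡169, 66^16≡10, 66^32≡100, 66^64≡176 (mod 307).
66^77 = 66^(64+8+4+1) ≡ 251 (mod 307).
Check: 251² = 63001 ≡ 66 (mod 307). The two roots are 56 and 251.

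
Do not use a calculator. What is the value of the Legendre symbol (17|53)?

Reciprocity: 17 ≡ 1 and 53 ≡ 1 (mod 4), so (17/53) = +(53/17).
Reduce top mod 17: now compute (2/17).
Pull out 2: since 17 ≡ 1 (mod 8), (2/17) = +1.
Reached (1/17) = 1. Collecting the sign flips along the way, the symbol is +1.

1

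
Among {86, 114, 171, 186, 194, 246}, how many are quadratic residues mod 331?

(86/331) = -1 → non-residue.
(114/331) = +1 → QR.
(171/331) = +1 → QR.
(186/331) = +1 → QR.
(194/331) = +1 → QR.
(246/331) = -1 → non-residue.
Total quadratic residues among the 6: 4.

4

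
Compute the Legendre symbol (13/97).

Reciprocity: 13 ≡ 1 and 97 ≡ 1 (mod 4), so (13/97) = +(97/13).
Reduce top mod 13: now compute (6/13).
Pull out 2: since 13 ≡ 5 (mod 8), (2/13) = -1.
Reciprocity: 3 ≡ 3 and 13 ≡ 1 (mod 4), so (3/13) = +(13/3).
Reduce top mod 3: now compute (1/3).
Reached (1/3) = 1. Collecting the sign flips along the way, the symbol is -1.

-1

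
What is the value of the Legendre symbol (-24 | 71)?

Euler's criterion: (-24/71) ≡ 47^35 (mod 71).
47^2 ≡ 8 (mod 71)
47^4 ≡ 64 (mod 71)
47^8 ≡ 49 (mod 71)
47^16 ≡ 58 (mod 71)
47^32 ≡ 27 (mod 71)
47^35 = 47^(32+2+1) ≡ 70 (mod 71).
Result is 70 ≡ −1, so (-24/71) = −1.

-1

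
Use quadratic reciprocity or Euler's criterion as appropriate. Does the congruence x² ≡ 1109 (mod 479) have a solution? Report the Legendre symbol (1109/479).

First reduce: 1109 ≡ 151 (mod 479).
Reciprocity: 151 ≡ 3 and 479 ≡ 3 (mod 4), so (151/479) = −(479/151).
Reduce top mod 151: now compute (26/151).
Pull out 2: since 151 ≡ 7 (mod 8), (2/151) = +1.
Reciprocity: 13 ≡ 1 and 151 ≡ 3 (mod 4), so (13/151) = +(151/13).
Reduce top mod 13: now compute (8/13).
Pull out 2^3: since 13 ≡ 5 (mod 8), (2/13) = -1, so (2/13)^3 = -1.
Reached (1/13) = 1. Collecting the sign flips along the way, the symbol is +1.

1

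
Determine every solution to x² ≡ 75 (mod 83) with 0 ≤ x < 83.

Since 83 ≡ 3 (mod 4), a square root of 75 is 75^((83+1)/4) = 75^21 mod 83.
Repeated squaring: 75^2≡64, 75^4≡29, 75^8≡11, 75^16≡38 (mod 83).
75^21 = 75^(16+4+1) ≡ 65 (mod 83).
Check: 65² = 4225 ≡ 75 (mod 83). The two roots are 18 and 65.

18, 65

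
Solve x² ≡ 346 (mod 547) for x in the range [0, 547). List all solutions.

246, 301

Since 547 ≡ 3 (mod 4), a square root of 346 is 346^((547+1)/4) = 346^137 mod 547.
Repeated squaring: 346^2≡470, 346^4≡459, 346^8≡86, 346^16≡285, 346^32≡269, 346^64≡157, 346^128≡34 (mod 547).
346^137 = 346^(128+8+1) ≡ 301 (mod 547).
Check: 301² = 90601 ≡ 346 (mod 547). The two roots are 246 and 301.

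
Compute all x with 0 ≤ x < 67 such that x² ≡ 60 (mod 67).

Since 67 ≡ 3 (mod 4), a square root of 60 is 60^((67+1)/4) = 60^17 mod 67.
Repeated squaring: 60^2≡49, 60^4≡56, 60^8≡54, 60^16≡35 (mod 67).
60^17 = 60^(16+1) ≡ 23 (mod 67).
Check: 23² = 529 ≡ 60 (mod 67). The two roots are 23 and 44.

23, 44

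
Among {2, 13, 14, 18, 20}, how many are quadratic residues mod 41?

(2/41) = +1 → QR.
(13/41) = -1 → non-residue.
(14/41) = -1 → non-residue.
(18/41) = +1 → QR.
(20/41) = +1 → QR.
Total quadratic residues among the 5: 3.

3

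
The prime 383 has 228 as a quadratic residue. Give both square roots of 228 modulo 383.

180, 203

Since 383 ≡ 3 (mod 4), a square root of 228 is 228^((383+1)/4) = 228^96 mod 383.
Repeated squaring: 228^2≡279, 228^4≡92, 228^8≡38, 228^16≡295, 228^32≡84, 228^64≡162 (mod 383).
228^96 = 228^(64+32) ≡ 203 (mod 383).
Check: 203² = 41209 ≡ 228 (mod 383). The two roots are 180 and 203.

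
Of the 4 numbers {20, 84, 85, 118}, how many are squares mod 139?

(20/139) = +1 → QR.
(84/139) = -1 → non-residue.
(85/139) = -1 → non-residue.
(118/139) = +1 → QR.
Total quadratic residues among the 4: 2.

2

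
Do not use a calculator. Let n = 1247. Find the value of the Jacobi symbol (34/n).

-1

Pull out 2: since 1247 ≡ 7 (mod 8), (2/1247) = +1.
Reciprocity: 17 ≡ 1 and 1247 ≡ 3 (mod 4), so (17/1247) = +(1247/17).
Reduce top mod 17: now compute (6/17).
Pull out 2: since 17 ≡ 1 (mod 8), (2/17) = +1.
Reciprocity: 3 ≡ 3 and 17 ≡ 1 (mod 4), so (3/17) = +(17/3).
Reduce top mod 3: now compute (2/3).
Pull out 2: since 3 ≡ 3 (mod 8), (2/3) = -1.
Reached (1/3) = 1. Collecting the sign flips along the way, the symbol is -1.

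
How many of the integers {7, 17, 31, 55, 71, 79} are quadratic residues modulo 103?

(7/103) = +1 → QR.
(17/103) = +1 → QR.
(31/103) = -1 → non-residue.
(55/103) = +1 → QR.
(71/103) = -1 → non-residue.
(79/103) = +1 → QR.
Total quadratic residues among the 6: 4.

4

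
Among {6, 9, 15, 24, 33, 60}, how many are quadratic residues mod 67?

6

(6/67) = +1 → QR.
(9/67) = +1 → QR.
(15/67) = +1 → QR.
(24/67) = +1 → QR.
(33/67) = +1 → QR.
(60/67) = +1 → QR.
Total quadratic residues among the 6: 6.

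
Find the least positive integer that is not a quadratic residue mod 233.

3

(2/233) = +1, so 2 is a residue.
(3/233) = −1, so 3 is the smallest positive non-residue mod 233.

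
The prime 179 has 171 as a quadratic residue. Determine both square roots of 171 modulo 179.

23, 156

Since 179 ≡ 3 (mod 4), a square root of 171 is 171^((179+1)/4) = 171^45 mod 179.
Repeated squaring: 171^2≡64, 171^4≡158, 171^8≡83, 171^16≡87, 171^32≡51 (mod 179).
171^45 = 171^(32+8+4+1) ≡ 156 (mod 179).
Check: 156² = 24336 ≡ 171 (mod 179). The two roots are 23 and 156.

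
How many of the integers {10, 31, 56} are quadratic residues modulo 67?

(10/67) = +1 → QR.
(31/67) = -1 → non-residue.
(56/67) = +1 → QR.
Total quadratic residues among the 3: 2.

2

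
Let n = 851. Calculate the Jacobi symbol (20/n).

1

Pull out 2^2: since 851 ≡ 3 (mod 8), (2/851) = -1, so (2/851)^2 = +1.
Reciprocity: 5 ≡ 1 and 851 ≡ 3 (mod 4), so (5/851) = +(851/5).
Reduce top mod 5: now compute (1/5).
Reached (1/5) = 1. Collecting the sign flips along the way, the symbol is +1.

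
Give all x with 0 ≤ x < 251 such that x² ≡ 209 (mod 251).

Since 251 ≡ 3 (mod 4), a square root of 209 is 209^((251+1)/4) = 209^63 mod 251.
Repeated squaring: 209^2≡7, 209^4≡49, 209^8≡142, 209^16≡84, 209^32≡28 (mod 251).
209^63 = 209^(32+16+8+4+2+1) ≡ 65 (mod 251).
Check: 65² = 4225 ≡ 209 (mod 251). The two roots are 65 and 186.

65, 186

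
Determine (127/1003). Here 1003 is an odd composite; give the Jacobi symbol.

Reciprocity: 127 ≡ 3 and 1003 ≡ 3 (mod 4), so (127/1003) = −(1003/127).
Reduce top mod 127: now compute (114/127).
Pull out 2: since 127 ≡ 7 (mod 8), (2/127) = +1.
Reciprocity: 57 ≡ 1 and 127 ≡ 3 (mod 4), so (57/127) = +(127/57).
Reduce top mod 57: now compute (13/57).
Reciprocity: 13 ≡ 1 and 57 ≡ 1 (mod 4), so (13/57) = +(57/13).
Reduce top mod 13: now compute (5/13).
Reciprocity: 5 ≡ 1 and 13 ≡ 1 (mod 4), so (5/13) = +(13/5).
Reduce top mod 5: now compute (3/5).
Reciprocity: 3 ≡ 3 and 5 ≡ 1 (mod 4), so (3/5) = +(5/3).
Reduce top mod 3: now compute (2/3).
Pull out 2: since 3 ≡ 3 (mod 8), (2/3) = -1.
Reached (1/3) = 1. Collecting the sign flips along the way, the symbol is +1.

1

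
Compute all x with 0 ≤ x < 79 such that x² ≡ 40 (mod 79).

35, 44

Since 79 ≡ 3 (mod 4), a square root of 40 is 40^((79+1)/4) = 40^20 mod 79.
Repeated squaring: 40^2≡20, 40^4≡5, 40^8≡25, 40^16≡72 (mod 79).
40^20 = 40^(16+4) ≡ 44 (mod 79).
Check: 44² = 1936 ≡ 40 (mod 79). The two roots are 35 and 44.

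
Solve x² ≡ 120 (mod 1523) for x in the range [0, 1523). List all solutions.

322, 1201

Since 1523 ≡ 3 (mod 4), a square root of 120 is 120^((1523+1)/4) = 120^381 mod 1523.
Repeated squaring: 120^2≡693, 120^4≡504, 120^8≡1198, 120^16≡538, 120^32≡74, 120^64≡907, 120^128≡229, 120^256≡659 (mod 1523).
120^381 = 120^(256+64+32+16+8+4+1) ≡ 322 (mod 1523).
Check: 322² = 103684 ≡ 120 (mod 1523). The two roots are 322 and 1201.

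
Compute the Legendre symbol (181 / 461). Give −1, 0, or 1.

Reciprocity: 181 ≡ 1 and 461 ≡ 1 (mod 4), so (181/461) = +(461/181).
Reduce top mod 181: now compute (99/181).
Reciprocity: 99 ≡ 3 and 181 ≡ 1 (mod 4), so (99/181) = +(181/99).
Reduce top mod 99: now compute (82/99).
Pull out 2: since 99 ≡ 3 (mod 8), (2/99) = -1.
Reciprocity: 41 ≡ 1 and 99 ≡ 3 (mod 4), so (41/99) = +(99/41).
Reduce top mod 41: now compute (17/41).
Reciprocity: 17 ≡ 1 and 41 ≡ 1 (mod 4), so (17/41) = +(41/17).
Reduce top mod 17: now compute (7/17).
Reciprocity: 7 ≡ 3 and 17 ≡ 1 (mod 4), so (7/17) = +(17/7).
Reduce top mod 7: now compute (3/7).
Reciprocity: 3 ≡ 3 and 7 ≡ 3 (mod 4), so (3/7) = −(7/3).
Reduce top mod 3: now compute (1/3).
Reached (1/3) = 1. Collecting the sign flips along the way, the symbol is +1.

1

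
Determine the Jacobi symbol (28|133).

0

Pull out 2^2: since 133 ≡ 5 (mod 8), (2/133) = -1, so (2/133)^2 = +1.
Reciprocity: 7 ≡ 3 and 133 ≡ 1 (mod 4), so (7/133) = +(133/7).
Reduce top mod 7: now compute (0/7).
Top reduces to 0: gcd > 1, so the symbol is 0.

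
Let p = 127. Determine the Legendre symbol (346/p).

First reduce: 346 ≡ 92 (mod 127).
Pull out 2^2: since 127 ≡ 7 (mod 8), (2/127) = +1, so (2/127)^2 = +1.
Reciprocity: 23 ≡ 3 and 127 ≡ 3 (mod 4), so (23/127) = −(127/23).
Reduce top mod 23: now compute (12/23).
Pull out 2^2: since 23 ≡ 7 (mod 8), (2/23) = +1, so (2/23)^2 = +1.
Reciprocity: 3 ≡ 3 and 23 ≡ 3 (mod 4), so (3/23) = −(23/3).
Reduce top mod 3: now compute (2/3).
Pull out 2: since 3 ≡ 3 (mod 8), (2/3) = -1.
Reached (1/3) = 1. Collecting the sign flips along the way, the symbol is -1.

-1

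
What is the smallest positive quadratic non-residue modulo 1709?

(2/1709) = −1, so 2 is the smallest positive non-residue mod 1709.

2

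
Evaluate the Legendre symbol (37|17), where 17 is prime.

First reduce: 37 ≡ 3 (mod 17).
Reciprocity: 3 ≡ 3 and 17 ≡ 1 (mod 4), so (3/17) = +(17/3).
Reduce top mod 3: now compute (2/3).
Pull out 2: since 3 ≡ 3 (mod 8), (2/3) = -1.
Reached (1/3) = 1. Collecting the sign flips along the way, the symbol is -1.

-1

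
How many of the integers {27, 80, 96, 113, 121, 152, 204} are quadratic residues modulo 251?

(27/251) = +1 → QR.
(80/251) = +1 → QR.
(96/251) = -1 → non-residue.
(113/251) = +1 → QR.
(121/251) = +1 → QR.
(152/251) = +1 → QR.
(204/251) = +1 → QR.
Total quadratic residues among the 7: 6.

6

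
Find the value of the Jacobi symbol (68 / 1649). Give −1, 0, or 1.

Pull out 2^2: since 1649 ≡ 1 (mod 8), (2/1649) = +1, so (2/1649)^2 = +1.
Reciprocity: 17 ≡ 1 and 1649 ≡ 1 (mod 4), so (17/1649) = +(1649/17).
Reduce top mod 17: now compute (0/17).
Top reduces to 0: gcd > 1, so the symbol is 0.

0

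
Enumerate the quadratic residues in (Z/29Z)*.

1, 4, 5, 6, 7, 9, 13, 16, 20, 22, 23, 24, 25, 28

Square k = 1,…,14 (k and 29−k give the same square):
1²=1, 2²=4, 3²=9, 4²=16, 5²=25, 6²≡7, 7²≡20, 8²≡6, 9²≡23, 10²≡13, 11²≡5, 12²≡28, 13²≡24, 14²≡22 (mod 29).
So the quadratic residues mod 29 are {1, 4, 5, 6, 7, 9, 13, 16, 20, 22, 23, 24, 25, 28}.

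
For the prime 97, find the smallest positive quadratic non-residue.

(2/97) = +1, so 2 is a residue.
(3/97) = +1, so 3 is a residue.
(4/97) = +1, so 4 is a residue.
(5/97) = −1, so 5 is the smallest positive non-residue mod 97.

5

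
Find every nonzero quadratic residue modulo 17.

1,2,4,8,9,13,15,16

Square k = 1,…,8 (k and 17−k give the same square):
1²=1, 2²=4, 3²=9, 4²=16, 5²≡8, 6²≡2, 7²≡15, 8²≡13 (mod 17).
So the quadratic residues mod 17 are {1, 2, 4, 8, 9, 13, 15, 16}.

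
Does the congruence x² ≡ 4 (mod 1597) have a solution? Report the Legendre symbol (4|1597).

Pull out 2^2: since 1597 ≡ 5 (mod 8), (2/1597) = -1, so (2/1597)^2 = +1.
Reached (1/1597) = 1. Collecting the sign flips along the way, the symbol is +1.

1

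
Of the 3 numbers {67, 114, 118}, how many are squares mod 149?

3

(67/149) = +1 → QR.
(114/149) = +1 → QR.
(118/149) = +1 → QR.
Total quadratic residues among the 3: 3.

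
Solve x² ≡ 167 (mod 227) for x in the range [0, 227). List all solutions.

Since 227 ≡ 3 (mod 4), a square root of 167 is 167^((227+1)/4) = 167^57 mod 227.
Repeated squaring: 167^2≡195, 167^4≡116, 167^8≡63, 167^16≡110, 167^32≡69 (mod 227).
167^57 = 167^(32+16+8+1) ≡ 103 (mod 227).
Check: 103² = 10609 ≡ 167 (mod 227). The two roots are 103 and 124.

103, 124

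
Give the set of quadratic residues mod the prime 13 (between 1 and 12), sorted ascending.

1,3,4,9,10,12

Square k = 1,…,6 (k and 13−k give the same square):
1²=1, 2²=4, 3²=9, 4²≡3, 5²≡12, 6²≡10 (mod 13).
So the quadratic residues mod 13 are {1, 3, 4, 9, 10, 12}.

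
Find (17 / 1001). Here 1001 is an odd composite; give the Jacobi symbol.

1

Reciprocity: 17 ≡ 1 and 1001 ≡ 1 (mod 4), so (17/1001) = +(1001/17).
Reduce top mod 17: now compute (15/17).
Reciprocity: 15 ≡ 3 and 17 ≡ 1 (mod 4), so (15/17) = +(17/15).
Reduce top mod 15: now compute (2/15).
Pull out 2: since 15 ≡ 7 (mod 8), (2/15) = +1.
Reached (1/15) = 1. Collecting the sign flips along the way, the symbol is +1.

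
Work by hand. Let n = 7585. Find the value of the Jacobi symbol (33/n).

Reciprocity: 33 ≡ 1 and 7585 ≡ 1 (mod 4), so (33/7585) = +(7585/33).
Reduce top mod 33: now compute (28/33).
Pull out 2^2: since 33 ≡ 1 (mod 8), (2/33) = +1, so (2/33)^2 = +1.
Reciprocity: 7 ≡ 3 and 33 ≡ 1 (mod 4), so (7/33) = +(33/7).
Reduce top mod 7: now compute (5/7).
Reciprocity: 5 ≡ 1 and 7 ≡ 3 (mod 4), so (5/7) = +(7/5).
Reduce top mod 5: now compute (2/5).
Pull out 2: since 5 ≡ 5 (mod 8), (2/5) = -1.
Reached (1/5) = 1. Collecting the sign flips along the way, the symbol is -1.

-1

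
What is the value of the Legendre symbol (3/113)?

-1

Euler's criterion: (3/113) ≡ 3^56 (mod 113).
3^2 ≡ 9 (mod 113)
3^4 ≡ 81 (mod 113)
3^8 ≡ 7 (mod 113)
3^16 ≡ 49 (mod 113)
3^32 ≡ 28 (mod 113)
3^56 = 3^(32+16+8) ≡ 112 (mod 113).
Result is 112 ≡ −1, so (3/113) = −1.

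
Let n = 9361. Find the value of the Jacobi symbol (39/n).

Reciprocity: 39 ≡ 3 and 9361 ≡ 1 (mod 4), so (39/9361) = +(9361/39).
Reduce top mod 39: now compute (1/39).
Reached (1/39) = 1. Collecting the sign flips along the way, the symbol is +1.

1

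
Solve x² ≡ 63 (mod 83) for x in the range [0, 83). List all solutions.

Since 83 ≡ 3 (mod 4), a square root of 63 is 63^((83+1)/4) = 63^21 mod 83.
Repeated squaring: 63^2≡68, 63^4≡59, 63^8≡78, 63^16≡25 (mod 83).
63^21 = 63^(16+4+1) ≡ 48 (mod 83).
Check: 48² = 2304 ≡ 63 (mod 83). The two roots are 35 and 48.

35, 48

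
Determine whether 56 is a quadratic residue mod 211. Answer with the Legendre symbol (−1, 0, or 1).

Pull out 2^3: since 211 ≡ 3 (mod 8), (2/211) = -1, so (2/211)^3 = -1.
Reciprocity: 7 ≡ 3 and 211 ≡ 3 (mod 4), so (7/211) = −(211/7).
Reduce top mod 7: now compute (1/7).
Reached (1/7) = 1. Collecting the sign flips along the way, the symbol is +1.

1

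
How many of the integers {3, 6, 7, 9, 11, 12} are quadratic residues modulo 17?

1

(3/17) = -1 → non-residue.
(6/17) = -1 → non-residue.
(7/17) = -1 → non-residue.
(9/17) = +1 → QR.
(11/17) = -1 → non-residue.
(12/17) = -1 → non-residue.
Total quadratic residues among the 6: 1.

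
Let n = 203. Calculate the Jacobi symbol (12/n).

1

Pull out 2^2: since 203 ≡ 3 (mod 8), (2/203) = -1, so (2/203)^2 = +1.
Reciprocity: 3 ≡ 3 and 203 ≡ 3 (mod 4), so (3/203) = −(203/3).
Reduce top mod 3: now compute (2/3).
Pull out 2: since 3 ≡ 3 (mod 8), (2/3) = -1.
Reached (1/3) = 1. Collecting the sign flips along the way, the symbol is +1.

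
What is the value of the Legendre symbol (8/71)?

Euler's criterion: (8/71) ≡ 8^35 (mod 71).
8^2 ≡ 64 (mod 71)
8^4 ≡ 49 (mod 71)
8^8 ≡ 58 (mod 71)
8^16 ≡ 27 (mod 71)
8^32 ≡ 19 (mod 71)
8^35 = 8^(32+2+1) ≡ 1 (mod 71).
Result is 1, so (8/71) = 1.

1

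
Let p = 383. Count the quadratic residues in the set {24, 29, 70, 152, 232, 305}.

5

(24/383) = +1 → QR.
(29/383) = +1 → QR.
(70/383) = -1 → non-residue.
(152/383) = +1 → QR.
(232/383) = +1 → QR.
(305/383) = +1 → QR.
Total quadratic residues among the 6: 5.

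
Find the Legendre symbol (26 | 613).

Euler's criterion: (26/613) ≡ 26^306 (mod 613).
26^2 ≡ 63 (mod 613)
26^4 ≡ 291 (mod 613)
26^8 ≡ 87 (mod 613)
26^16 ≡ 213 (mod 613)
26^32 ≡ 7 (mod 613)
26^64 ≡ 49 (mod 613)
26^128 ≡ 562 (mod 613)
26^256 ≡ 149 (mod 613)
26^306 = 26^(256+32+16+2) ≡ 1 (mod 613).
Result is 1, so (26/613) = 1.

1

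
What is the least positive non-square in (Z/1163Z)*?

(2/1163) = −1, so 2 is the smallest positive non-residue mod 1163.

2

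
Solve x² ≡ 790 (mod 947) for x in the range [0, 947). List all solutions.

Since 947 ≡ 3 (mod 4), a square root of 790 is 790^((947+1)/4) = 790^237 mod 947.
Repeated squaring: 790^2≡27, 790^4≡729, 790^8≡174, 790^16≡919, 790^32≡784, 790^64≡53, 790^128≡915 (mod 947).
790^237 = 790^(128+64+32+8+4+1) ≡ 768 (mod 947).
Check: 768² = 589824 ≡ 790 (mod 947). The two roots are 179 and 768.

179, 768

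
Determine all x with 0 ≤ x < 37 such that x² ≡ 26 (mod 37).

10, 27

37 ≡ 1 (mod 4), so we find a root by search.
Trying successive values, 10² = 100 ≡ 26 (mod 37). The other root is 37 − 10 = 27.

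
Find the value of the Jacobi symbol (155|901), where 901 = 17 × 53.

1

Reciprocity: 155 ≡ 3 and 901 ≡ 1 (mod 4), so (155/901) = +(901/155).
Reduce top mod 155: now compute (126/155).
Pull out 2: since 155 ≡ 3 (mod 8), (2/155) = -1.
Reciprocity: 63 ≡ 3 and 155 ≡ 3 (mod 4), so (63/155) = −(155/63).
Reduce top mod 63: now compute (29/63).
Reciprocity: 29 ≡ 1 and 63 ≡ 3 (mod 4), so (29/63) = +(63/29).
Reduce top mod 29: now compute (5/29).
Reciprocity: 5 ≡ 1 and 29 ≡ 1 (mod 4), so (5/29) = +(29/5).
Reduce top mod 5: now compute (4/5).
Pull out 2^2: since 5 ≡ 5 (mod 8), (2/5) = -1, so (2/5)^2 = +1.
Reached (1/5) = 1. Collecting the sign flips along the way, the symbol is +1.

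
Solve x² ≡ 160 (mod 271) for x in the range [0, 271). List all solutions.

65, 206

Since 271 ≡ 3 (mod 4), a square root of 160 is 160^((271+1)/4) = 160^68 mod 271.
Repeated squaring: 160^2≡126, 160^4≡158, 160^8≡32, 160^16≡211, 160^32≡77, 160^64≡238 (mod 271).
160^68 = 160^(64+4) ≡ 206 (mod 271).
Check: 206² = 42436 ≡ 160 (mod 271). The two roots are 65 and 206.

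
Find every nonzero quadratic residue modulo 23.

1,2,3,4,6,8,9,12,13,16,18

Square k = 1,…,11 (k and 23−k give the same square):
1²=1, 2²=4, 3²=9, 4²=16, 5²≡2, 6²≡13, 7²≡3, 8²≡18, 9²≡12, 10²≡8, 11²≡6 (mod 23).
So the quadratic residues mod 23 are {1, 2, 3, 4, 6, 8, 9, 12, 13, 16, 18}.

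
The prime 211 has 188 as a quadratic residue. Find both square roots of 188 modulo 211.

71, 140

Since 211 ≡ 3 (mod 4), a square root of 188 is 188^((211+1)/4) = 188^53 mod 211.
Repeated squaring: 188^2≡107, 188^4≡55, 188^8≡71, 188^16≡188, 188^32≡107 (mod 211).
188^53 = 188^(32+16+4+1) ≡ 71 (mod 211).
Check: 71² = 5041 ≡ 188 (mod 211). The two roots are 71 and 140.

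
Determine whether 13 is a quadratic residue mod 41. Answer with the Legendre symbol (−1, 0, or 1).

Euler's criterion: (13/41) ≡ 13^20 (mod 41).
13^2 ≡ 5 (mod 41)
13^4 ≡ 25 (mod 41)
13^8 ≡ 10 (mod 41)
13^16 ≡ 18 (mod 41)
13^20 = 13^(16+4) ≡ 40 (mod 41).
Result is 40 ≡ −1, so (13/41) = −1.

-1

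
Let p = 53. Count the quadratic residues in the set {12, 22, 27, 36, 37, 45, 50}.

(12/53) = -1 → non-residue.
(22/53) = -1 → non-residue.
(27/53) = -1 → non-residue.
(36/53) = +1 → QR.
(37/53) = +1 → QR.
(45/53) = -1 → non-residue.
(50/53) = -1 → non-residue.
Total quadratic residues among the 7: 2.

2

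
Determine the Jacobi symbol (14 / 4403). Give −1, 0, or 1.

0

Pull out 2: since 4403 ≡ 3 (mod 8), (2/4403) = -1.
Reciprocity: 7 ≡ 3 and 4403 ≡ 3 (mod 4), so (7/4403) = −(4403/7).
Reduce top mod 7: now compute (0/7).
Top reduces to 0: gcd > 1, so the symbol is 0.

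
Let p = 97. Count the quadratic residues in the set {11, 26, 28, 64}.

2

(11/97) = +1 → QR.
(26/97) = -1 → non-residue.
(28/97) = -1 → non-residue.
(64/97) = +1 → QR.
Total quadratic residues among the 4: 2.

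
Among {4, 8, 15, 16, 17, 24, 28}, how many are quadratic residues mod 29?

(4/29) = +1 → QR.
(8/29) = -1 → non-residue.
(15/29) = -1 → non-residue.
(16/29) = +1 → QR.
(17/29) = -1 → non-residue.
(24/29) = +1 → QR.
(28/29) = +1 → QR.
Total quadratic residues among the 7: 4.

4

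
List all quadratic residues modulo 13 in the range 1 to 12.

Square k = 1,…,6 (k and 13−k give the same square):
1²=1, 2²=4, 3²=9, 4²≡3, 5²≡12, 6²≡10 (mod 13).
So the quadratic residues mod 13 are {1, 3, 4, 9, 10, 12}.

1 3 4 9 10 12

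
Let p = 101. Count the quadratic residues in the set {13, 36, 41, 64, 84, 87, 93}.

(13/101) = +1 → QR.
(36/101) = +1 → QR.
(41/101) = -1 → non-residue.
(64/101) = +1 → QR.
(84/101) = +1 → QR.
(87/101) = +1 → QR.
(93/101) = -1 → non-residue.
Total quadratic residues among the 7: 5.

5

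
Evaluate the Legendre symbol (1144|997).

1

First reduce: 1144 ≡ 147 (mod 997).
Reciprocity: 147 ≡ 3 and 997 ≡ 1 (mod 4), so (147/997) = +(997/147).
Reduce top mod 147: now compute (115/147).
Reciprocity: 115 ≡ 3 and 147 ≡ 3 (mod 4), so (115/147) = −(147/115).
Reduce top mod 115: now compute (32/115).
Pull out 2^5: since 115 ≡ 3 (mod 8), (2/115) = -1, so (2/115)^5 = -1.
Reached (1/115) = 1. Collecting the sign flips along the way, the symbol is +1.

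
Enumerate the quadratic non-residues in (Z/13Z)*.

2,5,6,7,8,11

Square k = 1,…,6 (k and 13−k give the same square):
1²=1, 2²=4, 3²=9, 4²≡3, 5²≡12, 6²≡10 (mod 13).
The residues are {1, 3, 4, 9, 10, 12}; the non-residues are the remaining 6 nonzero classes.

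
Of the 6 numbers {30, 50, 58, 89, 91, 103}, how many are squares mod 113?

3

(30/113) = +1 → QR.
(50/113) = +1 → QR.
(58/113) = -1 → non-residue.
(89/113) = -1 → non-residue.
(91/113) = +1 → QR.
(103/113) = -1 → non-residue.
Total quadratic residues among the 6: 3.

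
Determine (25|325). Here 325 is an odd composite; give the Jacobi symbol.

Reciprocity: 25 ≡ 1 and 325 ≡ 1 (mod 4), so (25/325) = +(325/25).
Reduce top mod 25: now compute (0/25).
Top reduces to 0: gcd > 1, so the symbol is 0.

0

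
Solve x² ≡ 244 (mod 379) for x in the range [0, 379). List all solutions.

Since 379 ≡ 3 (mod 4), a square root of 244 is 244^((379+1)/4) = 244^95 mod 379.
Repeated squaring: 244^2≡33, 244^4≡331, 244^8≡30, 244^16≡142, 244^32≡77, 244^64≡244 (mod 379).
244^95 = 244^(64+16+8+4+2+1) ≡ 77 (mod 379).
Check: 77² = 5929 ≡ 244 (mod 379). The two roots are 77 and 302.

77, 302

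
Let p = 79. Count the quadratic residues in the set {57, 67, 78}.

1

(57/79) = -1 → non-residue.
(67/79) = +1 → QR.
(78/79) = -1 → non-residue.
Total quadratic residues among the 3: 1.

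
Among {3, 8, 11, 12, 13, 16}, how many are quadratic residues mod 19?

2

(3/19) = -1 → non-residue.
(8/19) = -1 → non-residue.
(11/19) = +1 → QR.
(12/19) = -1 → non-residue.
(13/19) = -1 → non-residue.
(16/19) = +1 → QR.
Total quadratic residues among the 6: 2.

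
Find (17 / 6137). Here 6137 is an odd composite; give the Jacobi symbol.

0

Reciprocity: 17 ≡ 1 and 6137 ≡ 1 (mod 4), so (17/6137) = +(6137/17).
Reduce top mod 17: now compute (0/17).
Top reduces to 0: gcd > 1, so the symbol is 0.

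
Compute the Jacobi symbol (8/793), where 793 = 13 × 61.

1

Pull out 2^3: since 793 ≡ 1 (mod 8), (2/793) = +1, so (2/793)^3 = +1.
Reached (1/793) = 1. Collecting the sign flips along the way, the symbol is +1.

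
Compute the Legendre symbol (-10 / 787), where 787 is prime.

First reduce: -10 ≡ 777 (mod 787).
Reciprocity: 777 ≡ 1 and 787 ≡ 3 (mod 4), so (777/787) = +(787/777).
Reduce top mod 777: now compute (10/777).
Pull out 2: since 777 ≡ 1 (mod 8), (2/777) = +1.
Reciprocity: 5 ≡ 1 and 777 ≡ 1 (mod 4), so (5/777) = +(777/5).
Reduce top mod 5: now compute (2/5).
Pull out 2: since 5 ≡ 5 (mod 8), (2/5) = -1.
Reached (1/5) = 1. Collecting the sign flips along the way, the symbol is -1.

-1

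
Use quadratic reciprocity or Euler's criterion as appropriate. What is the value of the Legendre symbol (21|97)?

Euler's criterion: (21/97) ≡ 21^48 (mod 97).
21^2 ≡ 53 (mod 97)
21^4 ≡ 93 (mod 97)
21^8 ≡ 16 (mod 97)
21^16 ≡ 62 (mod 97)
21^32 ≡ 61 (mod 97)
21^48 = 21^(32+16) ≡ 96 (mod 97).
Result is 96 ≡ −1, so (21/97) = −1.

-1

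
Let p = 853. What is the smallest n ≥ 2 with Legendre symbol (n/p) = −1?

(2/853) = −1, so 2 is the smallest positive non-residue mod 853.

2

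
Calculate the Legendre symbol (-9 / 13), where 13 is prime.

1

First reduce: -9 ≡ 4 (mod 13).
Pull out 2^2: since 13 ≡ 5 (mod 8), (2/13) = -1, so (2/13)^2 = +1.
Reached (1/13) = 1. Collecting the sign flips along the way, the symbol is +1.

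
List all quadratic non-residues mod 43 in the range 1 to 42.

2, 3, 5, 7, 8, 12, 18, 19, 20, 22, 26, 27, 28, 29, 30, 32, 33, 34, 37, 39, 42

Square k = 1,…,21 (k and 43−k give the same square):
1²=1, 2²=4, 3²=9, 4²=16, 5²=25, 6²=36, 7²≡6, 8²≡21, 9²≡38, 10²≡14, 11²≡35, 12²≡15, 13²≡40, 14²≡24, 15²≡10, 16²≡41, 17²≡31, 18²≡23, 19²≡17, 20²≡13, 21²≡11 (mod 43).
The residues are {1, 4, 6, 9, 10, 11, 13, 14, 15, 16, 17, 21, 23, 24, 25, 31, 35, 36, 38, 40, 41}; the non-residues are the remaining 21 nonzero classes.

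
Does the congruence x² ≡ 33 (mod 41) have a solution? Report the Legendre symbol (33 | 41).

Euler's criterion: (33/41) ≡ 33^20 (mod 41).
33^2 ≡ 23 (mod 41)
33^4 ≡ 37 (mod 41)
33^8 ≡ 16 (mod 41)
33^16 ≡ 10 (mod 41)
33^20 = 33^(16+4) ≡ 1 (mod 41).
Result is 1, so (33/41) = 1.

1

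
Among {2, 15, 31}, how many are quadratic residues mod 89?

(2/89) = +1 → QR.
(15/89) = -1 → non-residue.
(31/89) = -1 → non-residue.
Total quadratic residues among the 3: 1.

1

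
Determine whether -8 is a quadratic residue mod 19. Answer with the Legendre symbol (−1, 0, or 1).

1

First reduce: -8 ≡ 11 (mod 19).
Reciprocity: 11 ≡ 3 and 19 ≡ 3 (mod 4), so (11/19) = −(19/11).
Reduce top mod 11: now compute (8/11).
Pull out 2^3: since 11 ≡ 3 (mod 8), (2/11) = -1, so (2/11)^3 = -1.
Reached (1/11) = 1. Collecting the sign flips along the way, the symbol is +1.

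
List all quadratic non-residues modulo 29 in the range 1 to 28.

Square k = 1,…,14 (k and 29−k give the same square):
1²=1, 2²=4, 3²=9, 4²=16, 5²=25, 6²≡7, 7²≡20, 8²≡6, 9²≡23, 10²≡13, 11²≡5, 12²≡28, 13²≡24, 14²≡22 (mod 29).
The residues are {1, 4, 5, 6, 7, 9, 13, 16, 20, 22, 23, 24, 25, 28}; the non-residues are the remaining 14 nonzero classes.

2, 3, 8, 10, 11, 12, 14, 15, 17, 18, 19, 21, 26, 27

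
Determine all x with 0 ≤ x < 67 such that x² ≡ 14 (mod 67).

9, 58

Since 67 ≡ 3 (mod 4), a square root of 14 is 14^((67+1)/4) = 14^17 mod 67.
Repeated squaring: 14^2≡62, 14^4≡25, 14^8≡22, 14^16≡15 (mod 67).
14^17 = 14^(16+1) ≡ 9 (mod 67).
Check: 9² = 81 ≡ 14 (mod 67). The two roots are 9 and 58.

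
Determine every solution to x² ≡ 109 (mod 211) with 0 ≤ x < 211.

98, 113

Since 211 ≡ 3 (mod 4), a square root of 109 is 109^((211+1)/4) = 109^53 mod 211.
Repeated squaring: 109^2≡65, 109^4≡5, 109^8≡25, 109^16≡203, 109^32≡64 (mod 211).
109^53 = 109^(32+16+4+1) ≡ 113 (mod 211).
Check: 113² = 12769 ≡ 109 (mod 211). The two roots are 98 and 113.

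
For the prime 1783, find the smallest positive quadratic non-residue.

(2/1783) = +1, so 2 is a residue.
(3/1783) = −1, so 3 is the smallest positive non-residue mod 1783.

3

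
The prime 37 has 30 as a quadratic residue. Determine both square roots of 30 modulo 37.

17, 20

37 ≡ 1 (mod 4), so we find a root by search.
Trying successive values, 17² = 289 ≡ 30 (mod 37). The other root is 37 − 17 = 20.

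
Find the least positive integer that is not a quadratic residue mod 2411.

2

(2/2411) = −1, so 2 is the smallest positive non-residue mod 2411.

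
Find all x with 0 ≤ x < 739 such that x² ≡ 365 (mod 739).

220, 519

Since 739 ≡ 3 (mod 4), a square root of 365 is 365^((739+1)/4) = 365^185 mod 739.
Repeated squaring: 365^2≡205, 365^4≡641, 365^8≡736, 365^16≡9, 365^32≡81, 365^64≡649, 365^128≡710 (mod 739).
365^185 = 365^(128+32+16+8+1) ≡ 220 (mod 739).
Check: 220² = 48400 ≡ 365 (mod 739). The two roots are 220 and 519.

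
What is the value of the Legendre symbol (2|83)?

-1

Pull out 2: since 83 ≡ 3 (mod 8), (2/83) = -1.
Reached (1/83) = 1. Collecting the sign flips along the way, the symbol is -1.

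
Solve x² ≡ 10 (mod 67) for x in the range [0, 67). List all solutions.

Since 67 ≡ 3 (mod 4), a square root of 10 is 10^((67+1)/4) = 10^17 mod 67.
Repeated squaring: 10^2≡33, 10^4≡17, 10^8≡21, 10^16≡39 (mod 67).
10^17 = 10^(16+1) ≡ 55 (mod 67).
Check: 55² = 3025 ≡ 10 (mod 67). The two roots are 12 and 55.

12, 55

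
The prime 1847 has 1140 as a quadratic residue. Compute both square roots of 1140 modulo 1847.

356, 1491

Since 1847 ≡ 3 (mod 4), a square root of 1140 is 1140^((1847+1)/4) = 1140^462 mod 1847.
Repeated squaring: 1140^2≡1159, 1140^4≡512, 1140^8≡1717, 1140^16≡277, 1140^32≡1002, 1140^64≡1083, 1140^128≡44, 1140^256≡89 (mod 1847).
1140^462 = 1140^(256+128+64+8+4+2) ≡ 356 (mod 1847).
Check: 356² = 126736 ≡ 1140 (mod 1847). The two roots are 356 and 1491.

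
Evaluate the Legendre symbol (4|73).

1

Pull out 2^2: since 73 ≡ 1 (mod 8), (2/73) = +1, so (2/73)^2 = +1.
Reached (1/73) = 1. Collecting the sign flips along the way, the symbol is +1.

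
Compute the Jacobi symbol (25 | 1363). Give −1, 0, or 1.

1

Reciprocity: 25 ≡ 1 and 1363 ≡ 3 (mod 4), so (25/1363) = +(1363/25).
Reduce top mod 25: now compute (13/25).
Reciprocity: 13 ≡ 1 and 25 ≡ 1 (mod 4), so (13/25) = +(25/13).
Reduce top mod 13: now compute (12/13).
Pull out 2^2: since 13 ≡ 5 (mod 8), (2/13) = -1, so (2/13)^2 = +1.
Reciprocity: 3 ≡ 3 and 13 ≡ 1 (mod 4), so (3/13) = +(13/3).
Reduce top mod 3: now compute (1/3).
Reached (1/3) = 1. Collecting the sign flips along the way, the symbol is +1.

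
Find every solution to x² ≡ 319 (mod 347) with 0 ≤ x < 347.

Since 347 ≡ 3 (mod 4), a square root of 319 is 319^((347+1)/4) = 319^87 mod 347.
Repeated squaring: 319^2≡90, 319^4≡119, 319^8≡281, 319^16≡192, 319^32≡82, 319^64≡131 (mod 347).
319^87 = 319^(64+16+4+2+1) ≡ 49 (mod 347).
Check: 49² = 2401 ≡ 319 (mod 347). The two roots are 49 and 298.

49, 298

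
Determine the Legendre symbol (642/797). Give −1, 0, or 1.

Pull out 2: since 797 ≡ 5 (mod 8), (2/797) = -1.
Reciprocity: 321 ≡ 1 and 797 ≡ 1 (mod 4), so (321/797) = +(797/321).
Reduce top mod 321: now compute (155/321).
Reciprocity: 155 ≡ 3 and 321 ≡ 1 (mod 4), so (155/321) = +(321/155).
Reduce top mod 155: now compute (11/155).
Reciprocity: 11 ≡ 3 and 155 ≡ 3 (mod 4), so (11/155) = −(155/11).
Reduce top mod 11: now compute (1/11).
Reached (1/11) = 1. Collecting the sign flips along the way, the symbol is +1.

1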